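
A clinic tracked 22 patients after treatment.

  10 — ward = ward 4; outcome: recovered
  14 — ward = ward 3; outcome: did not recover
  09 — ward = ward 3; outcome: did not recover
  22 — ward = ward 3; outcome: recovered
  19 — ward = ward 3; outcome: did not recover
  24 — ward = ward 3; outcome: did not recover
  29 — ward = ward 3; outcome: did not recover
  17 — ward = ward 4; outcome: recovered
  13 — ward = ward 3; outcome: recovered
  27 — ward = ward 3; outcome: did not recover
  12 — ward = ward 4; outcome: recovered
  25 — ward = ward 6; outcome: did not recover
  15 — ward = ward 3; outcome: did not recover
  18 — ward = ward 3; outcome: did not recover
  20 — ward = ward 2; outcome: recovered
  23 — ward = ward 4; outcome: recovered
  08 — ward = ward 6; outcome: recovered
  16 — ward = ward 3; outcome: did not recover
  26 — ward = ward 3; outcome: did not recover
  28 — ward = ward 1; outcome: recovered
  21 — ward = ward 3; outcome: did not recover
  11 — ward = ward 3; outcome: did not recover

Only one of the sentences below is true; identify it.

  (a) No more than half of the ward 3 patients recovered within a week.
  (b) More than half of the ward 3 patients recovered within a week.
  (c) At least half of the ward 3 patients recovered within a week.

|A| = 14, |A ∩ B| = 2, |A ∖ B| = 12.
(a) requires |A ∩ B| ≤ |A ∖ B|: true.
(b) requires |A ∩ B| > |A ∖ B|: false.
(c) requires |A ∩ B| ≥ |A ∖ B|: false.

(a)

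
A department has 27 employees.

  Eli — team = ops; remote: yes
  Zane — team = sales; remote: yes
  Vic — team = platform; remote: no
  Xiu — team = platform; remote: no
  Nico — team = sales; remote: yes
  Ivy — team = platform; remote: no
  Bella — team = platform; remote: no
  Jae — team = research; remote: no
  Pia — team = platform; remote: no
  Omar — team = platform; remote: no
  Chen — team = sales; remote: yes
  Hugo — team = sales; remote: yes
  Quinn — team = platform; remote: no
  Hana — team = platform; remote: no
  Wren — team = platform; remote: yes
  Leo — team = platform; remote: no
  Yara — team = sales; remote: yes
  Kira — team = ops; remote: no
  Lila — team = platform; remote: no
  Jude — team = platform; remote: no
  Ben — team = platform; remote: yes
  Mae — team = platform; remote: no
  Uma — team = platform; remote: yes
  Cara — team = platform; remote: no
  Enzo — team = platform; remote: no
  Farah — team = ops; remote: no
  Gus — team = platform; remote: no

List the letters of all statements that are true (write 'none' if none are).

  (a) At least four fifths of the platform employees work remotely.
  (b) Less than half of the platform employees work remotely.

(b)

|A| = 18, |A ∩ B| = 3, |A ∖ B| = 15.
(a) |A ∩ B| / |A| ≥ 4/5: fails.
(b) |A ∩ B| < |A ∖ B|: holds.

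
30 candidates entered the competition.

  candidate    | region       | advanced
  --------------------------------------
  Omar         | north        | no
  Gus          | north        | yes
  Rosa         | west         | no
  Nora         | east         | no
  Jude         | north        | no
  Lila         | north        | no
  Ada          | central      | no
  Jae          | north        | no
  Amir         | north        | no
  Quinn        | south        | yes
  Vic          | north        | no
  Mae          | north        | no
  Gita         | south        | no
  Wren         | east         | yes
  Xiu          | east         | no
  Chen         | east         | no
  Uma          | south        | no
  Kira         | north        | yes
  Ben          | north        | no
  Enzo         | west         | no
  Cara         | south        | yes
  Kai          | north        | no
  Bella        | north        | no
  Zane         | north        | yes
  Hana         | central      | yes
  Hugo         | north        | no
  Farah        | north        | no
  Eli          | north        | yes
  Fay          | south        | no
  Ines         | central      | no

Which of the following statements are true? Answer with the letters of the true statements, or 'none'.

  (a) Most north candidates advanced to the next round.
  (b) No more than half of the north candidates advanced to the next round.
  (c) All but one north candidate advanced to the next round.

(b)

|A| = 16, |A ∩ B| = 4, |A ∖ B| = 12.
(a) |A ∩ B| > |A ∖ B|: fails.
(b) |A ∩ B| ≤ |A ∖ B|: holds.
(c) |A ∖ B| = 1: fails.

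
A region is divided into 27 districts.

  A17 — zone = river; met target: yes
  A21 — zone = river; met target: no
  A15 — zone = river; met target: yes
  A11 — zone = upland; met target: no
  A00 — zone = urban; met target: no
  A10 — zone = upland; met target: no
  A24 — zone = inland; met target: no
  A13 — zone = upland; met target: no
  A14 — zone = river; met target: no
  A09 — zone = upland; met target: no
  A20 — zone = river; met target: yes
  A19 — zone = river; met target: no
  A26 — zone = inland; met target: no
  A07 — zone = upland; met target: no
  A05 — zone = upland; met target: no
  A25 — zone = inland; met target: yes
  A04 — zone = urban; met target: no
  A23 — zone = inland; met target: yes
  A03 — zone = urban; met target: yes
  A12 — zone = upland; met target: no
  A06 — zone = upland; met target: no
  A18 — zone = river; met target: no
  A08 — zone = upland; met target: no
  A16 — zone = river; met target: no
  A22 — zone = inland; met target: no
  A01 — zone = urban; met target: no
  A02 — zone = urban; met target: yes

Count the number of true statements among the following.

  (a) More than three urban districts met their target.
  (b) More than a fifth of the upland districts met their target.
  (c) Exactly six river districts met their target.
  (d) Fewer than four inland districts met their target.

(a) urban: |A| = 5, |A ∩ B| = 2; needs |A ∩ B| > 3 — false.
(b) upland: |A| = 9, |A ∩ B| = 0; needs |A ∩ B| / |A| > 1/5 — false.
(c) river: |A| = 8, |A ∩ B| = 3; needs |A ∩ B| = 6 — false.
(d) inland: |A| = 5, |A ∩ B| = 2; needs |A ∩ B| < 4 — true.

1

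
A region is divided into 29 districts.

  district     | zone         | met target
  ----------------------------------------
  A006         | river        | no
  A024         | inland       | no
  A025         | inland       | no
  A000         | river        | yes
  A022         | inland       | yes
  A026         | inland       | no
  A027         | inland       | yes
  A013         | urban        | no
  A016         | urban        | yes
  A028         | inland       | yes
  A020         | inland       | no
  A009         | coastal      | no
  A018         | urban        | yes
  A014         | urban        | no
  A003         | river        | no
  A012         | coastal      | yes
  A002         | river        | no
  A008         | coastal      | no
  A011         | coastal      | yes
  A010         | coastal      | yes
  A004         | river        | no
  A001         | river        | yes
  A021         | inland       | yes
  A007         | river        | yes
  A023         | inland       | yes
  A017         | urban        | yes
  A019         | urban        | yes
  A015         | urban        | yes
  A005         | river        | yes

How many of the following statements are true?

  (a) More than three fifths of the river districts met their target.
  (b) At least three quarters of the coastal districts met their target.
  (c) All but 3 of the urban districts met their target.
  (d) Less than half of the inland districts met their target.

(a) river: |A| = 8, |A ∩ B| = 4; needs |A ∩ B| / |A| > 3/5 — false.
(b) coastal: |A| = 5, |A ∩ B| = 3; needs |A ∩ B| / |A| ≥ 3/4 — false.
(c) urban: |A| = 7, |A ∩ B| = 5; needs |A ∖ B| = 3 — false.
(d) inland: |A| = 9, |A ∩ B| = 5; needs |A ∩ B| < |A ∖ B| — false.

0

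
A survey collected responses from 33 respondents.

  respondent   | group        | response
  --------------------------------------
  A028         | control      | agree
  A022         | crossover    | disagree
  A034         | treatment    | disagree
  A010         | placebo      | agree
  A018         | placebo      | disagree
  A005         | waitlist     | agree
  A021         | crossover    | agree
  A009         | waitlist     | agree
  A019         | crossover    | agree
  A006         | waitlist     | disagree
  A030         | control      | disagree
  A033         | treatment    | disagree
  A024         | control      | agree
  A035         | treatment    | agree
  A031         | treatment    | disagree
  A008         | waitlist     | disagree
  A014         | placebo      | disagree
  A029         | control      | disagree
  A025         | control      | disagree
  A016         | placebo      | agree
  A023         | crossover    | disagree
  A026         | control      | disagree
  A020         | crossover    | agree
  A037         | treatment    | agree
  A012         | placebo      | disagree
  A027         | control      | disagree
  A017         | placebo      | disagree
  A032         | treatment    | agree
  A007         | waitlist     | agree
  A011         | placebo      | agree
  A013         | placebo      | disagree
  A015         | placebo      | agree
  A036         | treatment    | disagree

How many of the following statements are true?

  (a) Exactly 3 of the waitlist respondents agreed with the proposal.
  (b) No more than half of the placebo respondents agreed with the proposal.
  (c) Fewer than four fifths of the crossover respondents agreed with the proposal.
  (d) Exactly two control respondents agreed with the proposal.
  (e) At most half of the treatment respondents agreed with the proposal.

(a) waitlist: |A| = 5, |A ∩ B| = 3; needs |A ∩ B| = 3 — true.
(b) placebo: |A| = 9, |A ∩ B| = 4; needs |A ∩ B| ≤ |A ∖ B| — true.
(c) crossover: |A| = 5, |A ∩ B| = 3; needs |A ∩ B| / |A| < 4/5 — true.
(d) control: |A| = 7, |A ∩ B| = 2; needs |A ∩ B| = 2 — true.
(e) treatment: |A| = 7, |A ∩ B| = 3; needs |A ∩ B| ≤ |A ∖ B| — true.

5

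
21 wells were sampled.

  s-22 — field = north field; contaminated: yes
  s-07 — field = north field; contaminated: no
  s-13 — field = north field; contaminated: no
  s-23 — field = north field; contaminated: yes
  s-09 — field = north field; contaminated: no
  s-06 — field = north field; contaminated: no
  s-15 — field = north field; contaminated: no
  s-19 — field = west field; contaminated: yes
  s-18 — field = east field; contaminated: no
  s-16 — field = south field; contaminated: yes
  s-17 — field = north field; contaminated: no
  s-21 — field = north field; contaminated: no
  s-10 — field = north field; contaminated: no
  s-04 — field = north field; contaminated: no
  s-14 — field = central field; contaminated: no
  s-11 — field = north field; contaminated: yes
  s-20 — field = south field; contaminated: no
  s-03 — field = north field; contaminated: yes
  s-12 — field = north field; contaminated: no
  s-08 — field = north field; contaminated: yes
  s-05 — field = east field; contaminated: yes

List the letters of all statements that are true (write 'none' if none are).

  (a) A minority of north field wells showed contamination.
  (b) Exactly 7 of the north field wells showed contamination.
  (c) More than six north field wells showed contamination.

|A| = 15, |A ∩ B| = 5, |A ∖ B| = 10.
(a) |A ∩ B| < |A ∖ B|: holds.
(b) |A ∩ B| = 7: fails.
(c) |A ∩ B| > 6: fails.

(a)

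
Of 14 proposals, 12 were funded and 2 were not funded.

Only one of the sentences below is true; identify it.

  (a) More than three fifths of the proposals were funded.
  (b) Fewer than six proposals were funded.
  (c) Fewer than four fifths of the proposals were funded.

(a)

|A| = 14, |A ∩ B| = 12, |A ∖ B| = 2.
(a) requires |A ∩ B| / |A| > 3/5: true.
(b) requires |A ∩ B| < 6: false.
(c) requires |A ∩ B| / |A| < 4/5: false.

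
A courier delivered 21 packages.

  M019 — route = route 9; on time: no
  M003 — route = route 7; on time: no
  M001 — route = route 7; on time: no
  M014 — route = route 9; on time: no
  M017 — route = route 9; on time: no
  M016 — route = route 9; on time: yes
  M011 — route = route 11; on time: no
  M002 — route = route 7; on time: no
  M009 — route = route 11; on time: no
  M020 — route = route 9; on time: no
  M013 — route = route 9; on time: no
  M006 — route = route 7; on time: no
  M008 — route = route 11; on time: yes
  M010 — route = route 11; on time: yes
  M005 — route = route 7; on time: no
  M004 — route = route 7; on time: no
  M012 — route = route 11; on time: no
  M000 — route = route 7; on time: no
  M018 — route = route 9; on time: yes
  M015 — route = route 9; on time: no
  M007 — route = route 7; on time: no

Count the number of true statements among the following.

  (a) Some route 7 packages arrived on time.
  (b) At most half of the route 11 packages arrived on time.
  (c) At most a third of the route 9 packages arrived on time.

2

(a) route 7: |A| = 8, |A ∩ B| = 0; needs A ∩ B ≠ ∅ (|A ∩ B| ≥ 1) — false.
(b) route 11: |A| = 5, |A ∩ B| = 2; needs |A ∩ B| ≤ |A ∖ B| — true.
(c) route 9: |A| = 8, |A ∩ B| = 2; needs |A ∩ B| / |A| ≤ 1/3 — true.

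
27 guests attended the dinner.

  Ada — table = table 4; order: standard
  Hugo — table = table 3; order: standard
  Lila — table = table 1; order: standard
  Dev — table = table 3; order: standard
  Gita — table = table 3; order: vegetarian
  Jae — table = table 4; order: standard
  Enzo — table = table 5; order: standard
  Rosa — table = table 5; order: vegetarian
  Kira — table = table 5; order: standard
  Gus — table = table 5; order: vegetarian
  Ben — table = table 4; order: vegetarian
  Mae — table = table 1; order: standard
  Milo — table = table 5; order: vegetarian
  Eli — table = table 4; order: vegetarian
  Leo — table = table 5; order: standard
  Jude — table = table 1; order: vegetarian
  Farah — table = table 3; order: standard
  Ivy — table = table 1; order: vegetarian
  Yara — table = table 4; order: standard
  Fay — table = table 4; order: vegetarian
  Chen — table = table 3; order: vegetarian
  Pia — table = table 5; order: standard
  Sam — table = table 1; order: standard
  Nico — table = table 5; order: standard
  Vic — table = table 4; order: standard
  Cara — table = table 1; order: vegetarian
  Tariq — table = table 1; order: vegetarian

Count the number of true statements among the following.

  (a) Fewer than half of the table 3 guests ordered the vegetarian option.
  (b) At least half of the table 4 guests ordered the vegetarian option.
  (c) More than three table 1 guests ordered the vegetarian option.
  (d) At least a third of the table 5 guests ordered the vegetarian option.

3

(a) table 3: |A| = 5, |A ∩ B| = 2; needs |A ∩ B| < |A ∖ B| — true.
(b) table 4: |A| = 7, |A ∩ B| = 3; needs |A ∩ B| ≥ |A ∖ B| — false.
(c) table 1: |A| = 7, |A ∩ B| = 4; needs |A ∩ B| > 3 — true.
(d) table 5: |A| = 8, |A ∩ B| = 3; needs |A ∩ B| / |A| ≥ 1/3 — true.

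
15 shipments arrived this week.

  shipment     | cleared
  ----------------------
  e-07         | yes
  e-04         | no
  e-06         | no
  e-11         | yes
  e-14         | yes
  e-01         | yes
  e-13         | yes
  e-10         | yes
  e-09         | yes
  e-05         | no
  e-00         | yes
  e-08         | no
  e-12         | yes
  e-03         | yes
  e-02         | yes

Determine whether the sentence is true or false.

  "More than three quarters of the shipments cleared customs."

Truth condition: |A ∩ B| / |A| > 3/4.
|A| = 15, |A ∩ B| = 11, |A ∖ B| = 4.
|A ∩ B|/|A| = 11/15, so the statement is false.

False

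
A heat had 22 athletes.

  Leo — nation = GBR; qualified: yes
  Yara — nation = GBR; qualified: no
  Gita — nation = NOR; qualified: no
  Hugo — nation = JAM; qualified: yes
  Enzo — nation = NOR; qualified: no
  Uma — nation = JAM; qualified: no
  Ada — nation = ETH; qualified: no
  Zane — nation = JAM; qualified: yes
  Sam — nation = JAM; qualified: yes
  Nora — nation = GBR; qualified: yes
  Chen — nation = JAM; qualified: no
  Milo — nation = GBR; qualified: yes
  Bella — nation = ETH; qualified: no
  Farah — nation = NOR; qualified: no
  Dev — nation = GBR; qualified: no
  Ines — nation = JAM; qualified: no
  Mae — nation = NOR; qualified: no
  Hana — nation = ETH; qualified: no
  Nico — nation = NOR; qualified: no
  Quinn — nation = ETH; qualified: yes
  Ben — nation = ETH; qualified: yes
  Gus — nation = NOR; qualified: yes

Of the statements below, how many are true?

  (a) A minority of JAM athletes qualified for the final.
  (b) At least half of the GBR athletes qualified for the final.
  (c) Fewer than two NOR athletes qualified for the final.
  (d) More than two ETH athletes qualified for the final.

(a) JAM: |A| = 6, |A ∩ B| = 3; needs |A ∩ B| < |A ∖ B| — false.
(b) GBR: |A| = 5, |A ∩ B| = 3; needs |A ∩ B| ≥ |A ∖ B| — true.
(c) NOR: |A| = 6, |A ∩ B| = 1; needs |A ∩ B| < 2 — true.
(d) ETH: |A| = 5, |A ∩ B| = 2; needs |A ∩ B| > 2 — false.

2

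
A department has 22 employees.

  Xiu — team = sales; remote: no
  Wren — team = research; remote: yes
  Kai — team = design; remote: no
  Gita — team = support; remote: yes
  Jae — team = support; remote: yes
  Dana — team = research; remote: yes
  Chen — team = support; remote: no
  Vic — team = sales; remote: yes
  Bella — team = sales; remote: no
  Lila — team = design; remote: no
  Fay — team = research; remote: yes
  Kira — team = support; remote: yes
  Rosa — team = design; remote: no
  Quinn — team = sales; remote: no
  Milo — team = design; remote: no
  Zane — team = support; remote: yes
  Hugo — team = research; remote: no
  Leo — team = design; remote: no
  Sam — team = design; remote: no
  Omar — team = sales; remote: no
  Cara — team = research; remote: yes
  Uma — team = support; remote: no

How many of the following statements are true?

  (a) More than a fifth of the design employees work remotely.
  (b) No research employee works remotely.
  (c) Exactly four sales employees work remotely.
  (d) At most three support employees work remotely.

(a) design: |A| = 6, |A ∩ B| = 0; needs |A ∩ B| / |A| > 1/5 — false.
(b) research: |A| = 5, |A ∩ B| = 4; needs A ∩ B = ∅ (|A ∩ B| = 0) — false.
(c) sales: |A| = 5, |A ∩ B| = 1; needs |A ∩ B| = 4 — false.
(d) support: |A| = 6, |A ∩ B| = 4; needs |A ∩ B| ≤ 3 — false.

0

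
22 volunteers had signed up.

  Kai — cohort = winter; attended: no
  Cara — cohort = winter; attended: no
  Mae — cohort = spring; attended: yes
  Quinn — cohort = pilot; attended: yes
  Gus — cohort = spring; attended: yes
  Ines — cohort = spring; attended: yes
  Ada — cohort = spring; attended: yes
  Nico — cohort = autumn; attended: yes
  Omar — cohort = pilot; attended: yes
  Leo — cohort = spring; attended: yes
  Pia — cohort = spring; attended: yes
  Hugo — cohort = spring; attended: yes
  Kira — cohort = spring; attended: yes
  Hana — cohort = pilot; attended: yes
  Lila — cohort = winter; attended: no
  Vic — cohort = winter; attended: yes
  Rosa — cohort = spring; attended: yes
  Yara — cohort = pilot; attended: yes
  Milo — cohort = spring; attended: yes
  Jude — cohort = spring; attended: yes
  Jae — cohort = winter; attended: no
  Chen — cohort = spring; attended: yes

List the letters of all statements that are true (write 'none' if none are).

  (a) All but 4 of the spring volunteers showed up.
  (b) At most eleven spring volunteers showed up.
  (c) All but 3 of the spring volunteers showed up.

none

|A| = 12, |A ∩ B| = 12, |A ∖ B| = 0.
(a) |A ∖ B| = 4: fails.
(b) |A ∩ B| ≤ 11: fails.
(c) |A ∖ B| = 3: fails.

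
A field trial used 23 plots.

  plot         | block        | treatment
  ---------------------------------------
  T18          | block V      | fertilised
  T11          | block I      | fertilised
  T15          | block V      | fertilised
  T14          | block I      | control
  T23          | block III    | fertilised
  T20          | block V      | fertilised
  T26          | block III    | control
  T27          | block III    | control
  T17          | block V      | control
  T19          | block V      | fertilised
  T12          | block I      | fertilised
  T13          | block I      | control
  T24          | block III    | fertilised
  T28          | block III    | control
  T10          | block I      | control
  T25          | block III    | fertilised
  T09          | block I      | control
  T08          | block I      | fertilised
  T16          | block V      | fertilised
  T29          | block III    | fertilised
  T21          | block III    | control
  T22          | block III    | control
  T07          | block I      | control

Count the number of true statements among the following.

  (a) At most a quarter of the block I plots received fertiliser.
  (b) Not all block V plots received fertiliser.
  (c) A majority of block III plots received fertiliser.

1

(a) block I: |A| = 8, |A ∩ B| = 3; needs |A ∩ B| / |A| ≤ 1/4 — false.
(b) block V: |A| = 6, |A ∩ B| = 5; needs A ⊄ B (|A ∖ B| ≥ 1) — true.
(c) block III: |A| = 9, |A ∩ B| = 4; needs |A ∩ B| > |A ∖ B| — false.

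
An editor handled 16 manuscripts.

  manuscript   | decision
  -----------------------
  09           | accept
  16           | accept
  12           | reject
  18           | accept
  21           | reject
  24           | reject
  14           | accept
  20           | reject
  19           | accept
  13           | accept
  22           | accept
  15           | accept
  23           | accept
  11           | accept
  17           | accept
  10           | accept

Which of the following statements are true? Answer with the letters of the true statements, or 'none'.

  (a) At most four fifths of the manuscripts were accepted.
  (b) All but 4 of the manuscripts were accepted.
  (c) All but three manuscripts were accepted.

|A| = 16, |A ∩ B| = 12, |A ∖ B| = 4.
(a) |A ∩ B| / |A| ≤ 4/5: holds.
(b) |A ∖ B| = 4: holds.
(c) |A ∖ B| = 3: fails.

(a), (b)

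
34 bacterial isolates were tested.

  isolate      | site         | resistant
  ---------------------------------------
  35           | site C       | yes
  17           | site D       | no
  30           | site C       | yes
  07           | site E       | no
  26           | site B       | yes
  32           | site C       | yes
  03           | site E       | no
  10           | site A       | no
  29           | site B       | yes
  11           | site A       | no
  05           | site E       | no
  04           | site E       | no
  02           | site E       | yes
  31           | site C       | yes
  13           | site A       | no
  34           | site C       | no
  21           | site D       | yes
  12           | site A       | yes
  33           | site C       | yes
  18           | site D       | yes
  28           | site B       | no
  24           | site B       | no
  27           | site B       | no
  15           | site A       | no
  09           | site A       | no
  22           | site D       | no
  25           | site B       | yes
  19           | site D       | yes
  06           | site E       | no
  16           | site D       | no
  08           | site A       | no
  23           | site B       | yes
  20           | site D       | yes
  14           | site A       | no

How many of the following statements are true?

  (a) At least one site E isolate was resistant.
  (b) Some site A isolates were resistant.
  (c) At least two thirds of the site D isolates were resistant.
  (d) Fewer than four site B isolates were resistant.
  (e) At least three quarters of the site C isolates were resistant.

3

(a) site E: |A| = 6, |A ∩ B| = 1; needs A ∩ B ≠ ∅ (|A ∩ B| ≥ 1) — true.
(b) site A: |A| = 8, |A ∩ B| = 1; needs A ∩ B ≠ ∅ (|A ∩ B| ≥ 1) — true.
(c) site D: |A| = 7, |A ∩ B| = 4; needs |A ∩ B| / |A| ≥ 2/3 — false.
(d) site B: |A| = 7, |A ∩ B| = 4; needs |A ∩ B| < 4 — false.
(e) site C: |A| = 6, |A ∩ B| = 5; needs |A ∩ B| / |A| ≥ 3/4 — true.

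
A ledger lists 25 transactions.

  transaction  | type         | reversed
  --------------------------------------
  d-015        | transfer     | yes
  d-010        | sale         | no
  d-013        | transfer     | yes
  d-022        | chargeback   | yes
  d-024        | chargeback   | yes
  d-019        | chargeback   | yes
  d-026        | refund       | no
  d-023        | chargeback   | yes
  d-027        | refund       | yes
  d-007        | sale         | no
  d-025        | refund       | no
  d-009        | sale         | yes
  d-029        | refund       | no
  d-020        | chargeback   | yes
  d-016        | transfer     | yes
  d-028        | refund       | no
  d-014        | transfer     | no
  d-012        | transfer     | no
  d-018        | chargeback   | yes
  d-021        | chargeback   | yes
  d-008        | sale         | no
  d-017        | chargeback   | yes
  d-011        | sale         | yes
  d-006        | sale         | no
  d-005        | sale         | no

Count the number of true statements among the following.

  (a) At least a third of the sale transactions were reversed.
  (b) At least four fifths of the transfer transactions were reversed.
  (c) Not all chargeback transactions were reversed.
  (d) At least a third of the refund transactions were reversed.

(a) sale: |A| = 7, |A ∩ B| = 2; needs |A ∩ B| / |A| ≥ 1/3 — false.
(b) transfer: |A| = 5, |A ∩ B| = 3; needs |A ∩ B| / |A| ≥ 4/5 — false.
(c) chargeback: |A| = 8, |A ∩ B| = 8; needs A ⊄ B (|A ∖ B| ≥ 1) — false.
(d) refund: |A| = 5, |A ∩ B| = 1; needs |A ∩ B| / |A| ≥ 1/3 — false.

0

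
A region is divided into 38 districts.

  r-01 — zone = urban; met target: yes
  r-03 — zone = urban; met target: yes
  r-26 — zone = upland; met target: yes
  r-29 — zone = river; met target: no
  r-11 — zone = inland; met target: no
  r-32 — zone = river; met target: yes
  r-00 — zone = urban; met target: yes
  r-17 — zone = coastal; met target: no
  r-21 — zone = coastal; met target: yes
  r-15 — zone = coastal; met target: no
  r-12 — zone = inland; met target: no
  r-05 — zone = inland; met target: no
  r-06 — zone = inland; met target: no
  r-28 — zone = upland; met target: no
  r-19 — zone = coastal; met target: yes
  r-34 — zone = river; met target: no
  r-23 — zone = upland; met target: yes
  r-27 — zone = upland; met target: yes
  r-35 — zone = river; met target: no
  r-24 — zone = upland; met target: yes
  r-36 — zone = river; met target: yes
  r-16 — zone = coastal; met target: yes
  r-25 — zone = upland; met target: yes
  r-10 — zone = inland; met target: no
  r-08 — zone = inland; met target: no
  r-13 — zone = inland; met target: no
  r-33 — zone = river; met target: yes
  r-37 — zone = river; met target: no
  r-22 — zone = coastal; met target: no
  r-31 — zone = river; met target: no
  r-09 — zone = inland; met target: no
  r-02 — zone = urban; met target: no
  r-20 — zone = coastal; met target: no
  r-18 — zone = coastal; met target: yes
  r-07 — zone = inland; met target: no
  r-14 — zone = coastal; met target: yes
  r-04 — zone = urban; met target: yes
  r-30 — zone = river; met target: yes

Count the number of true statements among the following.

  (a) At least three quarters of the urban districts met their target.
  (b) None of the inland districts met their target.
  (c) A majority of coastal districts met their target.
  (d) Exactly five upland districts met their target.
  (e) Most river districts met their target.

(a) urban: |A| = 5, |A ∩ B| = 4; needs |A ∩ B| / |A| ≥ 3/4 — true.
(b) inland: |A| = 9, |A ∩ B| = 0; needs A ∩ B = ∅ (|A ∩ B| = 0) — true.
(c) coastal: |A| = 9, |A ∩ B| = 5; needs |A ∩ B| > |A ∖ B| — true.
(d) upland: |A| = 6, |A ∩ B| = 5; needs |A ∩ B| = 5 — true.
(e) river: |A| = 9, |A ∩ B| = 4; needs |A ∩ B| > |A ∖ B| — false.

4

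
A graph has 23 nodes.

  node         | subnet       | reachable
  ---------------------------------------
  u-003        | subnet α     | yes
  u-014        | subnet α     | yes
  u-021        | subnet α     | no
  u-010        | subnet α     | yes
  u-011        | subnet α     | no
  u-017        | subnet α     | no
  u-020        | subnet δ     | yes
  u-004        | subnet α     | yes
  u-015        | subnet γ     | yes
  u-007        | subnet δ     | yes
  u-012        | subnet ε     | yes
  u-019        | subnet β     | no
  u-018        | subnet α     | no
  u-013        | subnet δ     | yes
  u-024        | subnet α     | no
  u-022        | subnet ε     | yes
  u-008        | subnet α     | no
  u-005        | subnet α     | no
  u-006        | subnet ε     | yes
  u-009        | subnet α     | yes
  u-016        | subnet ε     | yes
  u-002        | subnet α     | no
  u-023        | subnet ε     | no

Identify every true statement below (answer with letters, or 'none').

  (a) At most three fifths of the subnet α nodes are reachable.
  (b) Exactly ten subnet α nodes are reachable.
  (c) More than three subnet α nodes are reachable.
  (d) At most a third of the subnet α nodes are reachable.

|A| = 13, |A ∩ B| = 5, |A ∖ B| = 8.
(a) |A ∩ B| / |A| ≤ 3/5: holds.
(b) |A ∩ B| = 10: fails.
(c) |A ∩ B| > 3: holds.
(d) |A ∩ B| / |A| ≤ 1/3: fails.

(a), (c)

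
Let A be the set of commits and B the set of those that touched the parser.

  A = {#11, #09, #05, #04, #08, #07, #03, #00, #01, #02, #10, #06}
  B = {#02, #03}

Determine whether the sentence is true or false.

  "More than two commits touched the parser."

The determiner here denotes the relation: |A ∩ B| > 2.
A (the restrictor) = {#11, #09, #05, #04, #08, #07, #03, #00, #01, #02, #10, #06}, |A| = 12.
A ∩ B = {#03, #02}, so |A ∩ B| = 2.
|A ∩ B| = 2, so the statement is false.

False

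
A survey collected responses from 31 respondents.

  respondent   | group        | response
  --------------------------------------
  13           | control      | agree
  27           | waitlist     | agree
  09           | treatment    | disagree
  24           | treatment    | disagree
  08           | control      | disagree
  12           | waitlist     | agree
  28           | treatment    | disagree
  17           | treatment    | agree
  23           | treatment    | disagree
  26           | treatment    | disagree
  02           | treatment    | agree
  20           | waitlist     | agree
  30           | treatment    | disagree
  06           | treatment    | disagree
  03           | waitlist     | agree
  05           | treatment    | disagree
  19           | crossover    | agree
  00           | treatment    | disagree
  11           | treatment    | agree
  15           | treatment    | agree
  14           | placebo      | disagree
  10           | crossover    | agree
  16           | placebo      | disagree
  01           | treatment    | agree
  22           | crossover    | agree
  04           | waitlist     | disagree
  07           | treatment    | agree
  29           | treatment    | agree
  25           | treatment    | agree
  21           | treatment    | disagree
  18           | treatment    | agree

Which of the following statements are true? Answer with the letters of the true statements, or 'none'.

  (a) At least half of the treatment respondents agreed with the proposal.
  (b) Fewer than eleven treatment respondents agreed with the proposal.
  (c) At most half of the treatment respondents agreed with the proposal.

(b), (c)

|A| = 19, |A ∩ B| = 9, |A ∖ B| = 10.
(a) |A ∩ B| ≥ |A ∖ B|: fails.
(b) |A ∩ B| < 11: holds.
(c) |A ∩ B| ≤ |A ∖ B|: holds.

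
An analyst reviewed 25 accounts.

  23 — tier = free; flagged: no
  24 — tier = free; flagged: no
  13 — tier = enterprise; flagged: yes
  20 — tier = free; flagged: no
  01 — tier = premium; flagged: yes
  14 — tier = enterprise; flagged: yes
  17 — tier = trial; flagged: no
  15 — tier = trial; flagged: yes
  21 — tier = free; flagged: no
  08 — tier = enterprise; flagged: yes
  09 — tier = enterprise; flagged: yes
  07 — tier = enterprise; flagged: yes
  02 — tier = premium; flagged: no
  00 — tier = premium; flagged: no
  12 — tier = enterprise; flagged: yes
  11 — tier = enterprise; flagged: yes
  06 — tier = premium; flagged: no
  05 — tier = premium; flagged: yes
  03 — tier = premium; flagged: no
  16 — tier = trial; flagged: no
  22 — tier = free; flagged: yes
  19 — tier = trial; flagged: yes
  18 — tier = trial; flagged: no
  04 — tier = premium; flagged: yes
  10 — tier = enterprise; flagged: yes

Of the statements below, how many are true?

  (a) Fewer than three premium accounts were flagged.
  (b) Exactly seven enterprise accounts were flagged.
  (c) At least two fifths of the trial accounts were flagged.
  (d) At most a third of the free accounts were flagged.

(a) premium: |A| = 7, |A ∩ B| = 3; needs |A ∩ B| < 3 — false.
(b) enterprise: |A| = 8, |A ∩ B| = 8; needs |A ∩ B| = 7 — false.
(c) trial: |A| = 5, |A ∩ B| = 2; needs |A ∩ B| / |A| ≥ 2/5 — true.
(d) free: |A| = 5, |A ∩ B| = 1; needs |A ∩ B| / |A| ≤ 1/3 — true.

2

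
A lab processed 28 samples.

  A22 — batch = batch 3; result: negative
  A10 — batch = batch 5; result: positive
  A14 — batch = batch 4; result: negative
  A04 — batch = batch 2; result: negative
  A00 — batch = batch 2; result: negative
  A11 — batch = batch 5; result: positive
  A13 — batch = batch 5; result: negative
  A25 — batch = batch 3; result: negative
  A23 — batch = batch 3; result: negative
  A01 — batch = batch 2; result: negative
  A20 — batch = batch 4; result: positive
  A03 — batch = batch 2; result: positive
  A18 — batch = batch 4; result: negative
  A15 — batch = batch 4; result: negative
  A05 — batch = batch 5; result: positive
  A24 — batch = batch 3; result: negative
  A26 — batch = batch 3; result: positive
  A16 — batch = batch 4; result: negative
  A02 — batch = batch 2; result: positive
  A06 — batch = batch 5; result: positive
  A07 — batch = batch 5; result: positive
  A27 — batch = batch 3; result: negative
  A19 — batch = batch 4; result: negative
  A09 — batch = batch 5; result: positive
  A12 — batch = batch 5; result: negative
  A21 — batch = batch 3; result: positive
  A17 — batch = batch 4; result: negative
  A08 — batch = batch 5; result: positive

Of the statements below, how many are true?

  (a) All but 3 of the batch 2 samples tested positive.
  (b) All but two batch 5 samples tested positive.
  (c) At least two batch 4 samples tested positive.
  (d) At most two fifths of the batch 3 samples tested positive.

(a) batch 2: |A| = 5, |A ∩ B| = 2; needs |A ∖ B| = 3 — true.
(b) batch 5: |A| = 9, |A ∩ B| = 7; needs |A ∖ B| = 2 — true.
(c) batch 4: |A| = 7, |A ∩ B| = 1; needs |A ∩ B| ≥ 2 — false.
(d) batch 3: |A| = 7, |A ∩ B| = 2; needs |A ∩ B| / |A| ≤ 2/5 — true.

3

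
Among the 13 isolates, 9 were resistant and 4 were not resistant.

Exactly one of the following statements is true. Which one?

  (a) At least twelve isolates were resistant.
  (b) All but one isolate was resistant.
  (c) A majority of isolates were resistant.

(c)

|A| = 13, |A ∩ B| = 9, |A ∖ B| = 4.
(a) requires |A ∩ B| ≥ 12: false.
(b) requires |A ∖ B| = 1: false.
(c) requires |A ∩ B| > |A ∖ B|: true.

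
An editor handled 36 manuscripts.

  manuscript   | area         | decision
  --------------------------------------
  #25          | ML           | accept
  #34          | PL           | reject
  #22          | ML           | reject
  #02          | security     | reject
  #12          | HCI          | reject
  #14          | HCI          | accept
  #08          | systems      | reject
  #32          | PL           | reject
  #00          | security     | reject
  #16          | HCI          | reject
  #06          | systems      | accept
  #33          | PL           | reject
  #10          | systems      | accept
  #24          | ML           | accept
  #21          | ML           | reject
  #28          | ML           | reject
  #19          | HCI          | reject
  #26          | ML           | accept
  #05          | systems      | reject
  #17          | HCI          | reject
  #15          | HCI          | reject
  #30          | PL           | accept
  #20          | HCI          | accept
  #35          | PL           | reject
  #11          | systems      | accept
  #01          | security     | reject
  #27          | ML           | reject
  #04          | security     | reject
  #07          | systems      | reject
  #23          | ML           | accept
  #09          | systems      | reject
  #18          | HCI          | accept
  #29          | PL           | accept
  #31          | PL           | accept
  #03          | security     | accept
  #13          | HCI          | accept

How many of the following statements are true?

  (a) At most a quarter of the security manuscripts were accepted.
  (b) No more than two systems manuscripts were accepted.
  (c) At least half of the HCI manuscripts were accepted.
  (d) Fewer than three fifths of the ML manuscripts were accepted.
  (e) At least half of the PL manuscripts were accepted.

2

(a) security: |A| = 5, |A ∩ B| = 1; needs |A ∩ B| / |A| ≤ 1/4 — true.
(b) systems: |A| = 7, |A ∩ B| = 3; needs |A ∩ B| ≤ 2 — false.
(c) HCI: |A| = 9, |A ∩ B| = 4; needs |A ∩ B| ≥ |A ∖ B| — false.
(d) ML: |A| = 8, |A ∩ B| = 4; needs |A ∩ B| / |A| < 3/5 — true.
(e) PL: |A| = 7, |A ∩ B| = 3; needs |A ∩ B| ≥ |A ∖ B| — false.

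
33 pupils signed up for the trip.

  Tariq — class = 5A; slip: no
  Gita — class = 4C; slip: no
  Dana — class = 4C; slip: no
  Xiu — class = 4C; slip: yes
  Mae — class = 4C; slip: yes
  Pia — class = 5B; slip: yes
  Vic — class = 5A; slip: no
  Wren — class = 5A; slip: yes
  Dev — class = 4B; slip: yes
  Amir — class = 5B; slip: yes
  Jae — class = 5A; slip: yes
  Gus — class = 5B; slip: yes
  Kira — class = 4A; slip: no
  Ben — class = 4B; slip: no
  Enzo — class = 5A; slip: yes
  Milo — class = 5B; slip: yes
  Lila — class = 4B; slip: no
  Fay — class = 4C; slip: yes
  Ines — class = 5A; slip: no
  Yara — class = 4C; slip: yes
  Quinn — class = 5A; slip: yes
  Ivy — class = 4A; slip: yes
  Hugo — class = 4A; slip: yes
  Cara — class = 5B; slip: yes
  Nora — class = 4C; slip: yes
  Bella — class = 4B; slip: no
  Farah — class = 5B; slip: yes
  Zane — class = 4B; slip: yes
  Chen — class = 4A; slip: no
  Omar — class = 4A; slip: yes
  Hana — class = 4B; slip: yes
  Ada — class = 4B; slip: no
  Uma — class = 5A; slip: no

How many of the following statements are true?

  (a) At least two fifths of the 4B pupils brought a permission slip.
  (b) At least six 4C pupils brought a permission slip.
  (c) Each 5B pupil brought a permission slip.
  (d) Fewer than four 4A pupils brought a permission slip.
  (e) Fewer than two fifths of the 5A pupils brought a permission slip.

3

(a) 4B: |A| = 7, |A ∩ B| = 3; needs |A ∩ B| / |A| ≥ 2/5 — true.
(b) 4C: |A| = 7, |A ∩ B| = 5; needs |A ∩ B| ≥ 6 — false.
(c) 5B: |A| = 6, |A ∩ B| = 6; needs A ⊆ B, i.e. every element of A is in B (|A ∖ B| = 0) — true.
(d) 4A: |A| = 5, |A ∩ B| = 3; needs |A ∩ B| < 4 — true.
(e) 5A: |A| = 8, |A ∩ B| = 4; needs |A ∩ B| / |A| < 2/5 — false.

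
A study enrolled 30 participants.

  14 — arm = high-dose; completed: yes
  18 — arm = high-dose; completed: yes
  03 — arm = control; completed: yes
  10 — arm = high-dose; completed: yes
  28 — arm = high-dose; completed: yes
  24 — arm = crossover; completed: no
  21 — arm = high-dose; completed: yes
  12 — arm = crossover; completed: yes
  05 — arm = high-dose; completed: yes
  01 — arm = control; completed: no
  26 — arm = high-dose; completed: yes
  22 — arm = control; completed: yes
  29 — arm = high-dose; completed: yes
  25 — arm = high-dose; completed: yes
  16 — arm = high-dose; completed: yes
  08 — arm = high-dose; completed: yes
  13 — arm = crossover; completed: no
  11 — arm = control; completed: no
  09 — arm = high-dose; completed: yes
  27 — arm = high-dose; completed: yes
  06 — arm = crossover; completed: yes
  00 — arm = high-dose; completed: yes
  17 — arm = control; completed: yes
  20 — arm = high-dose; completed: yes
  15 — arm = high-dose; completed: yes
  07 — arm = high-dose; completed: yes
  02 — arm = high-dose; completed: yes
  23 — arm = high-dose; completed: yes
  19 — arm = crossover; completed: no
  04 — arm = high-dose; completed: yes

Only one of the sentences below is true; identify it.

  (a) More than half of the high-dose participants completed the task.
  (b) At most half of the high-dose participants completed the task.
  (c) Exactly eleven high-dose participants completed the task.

(a)

|A| = 20, |A ∩ B| = 20, |A ∖ B| = 0.
(a) requires |A ∩ B| > |A ∖ B|: true.
(b) requires |A ∩ B| ≤ |A ∖ B|: false.
(c) requires |A ∩ B| = 11: false.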